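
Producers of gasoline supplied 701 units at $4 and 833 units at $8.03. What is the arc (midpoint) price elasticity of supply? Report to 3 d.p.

ΔQ = 833 − 701 = 132; ΔP = 8.03 − 4 = 4.03.
Midpoints: P̄ = 6.01, Q̄ = 767.0.
ε_s = (ΔQ/ΔP)(P̄/Q̄) = (132/4.03)(6.01/767.0).

0.257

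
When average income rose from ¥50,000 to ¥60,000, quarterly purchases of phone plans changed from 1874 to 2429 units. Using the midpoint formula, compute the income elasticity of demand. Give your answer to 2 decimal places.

1.42

ΔQ = 555, ΔI = 10000. Midpoints: Ī = 55,000, Q̄ = 2151.5.
ε_I = (ΔQ/ΔI)(Ī/Q̄) = (555/10000)(55000/2151.5).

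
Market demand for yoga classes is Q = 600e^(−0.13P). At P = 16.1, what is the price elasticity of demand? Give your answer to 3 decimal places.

At P = 16.1, Q = 73.990.
dQ/dP = −0.13·600e^(−0.13P) = −0.13Q = -9.619.
ε = (dQ/dP)(P/Q) = (-9.619)(16.1/73.990).

-2.093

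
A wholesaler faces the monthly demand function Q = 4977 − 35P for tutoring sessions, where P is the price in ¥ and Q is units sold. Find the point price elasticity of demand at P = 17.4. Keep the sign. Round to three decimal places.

At P = 17.4, Q = 4368.
dQ/dP = −35.
ε = (dQ/dP)(P/Q) = (-35)(17.4/4368).
|ε| < 1, so demand is inelastic at this price.

-0.139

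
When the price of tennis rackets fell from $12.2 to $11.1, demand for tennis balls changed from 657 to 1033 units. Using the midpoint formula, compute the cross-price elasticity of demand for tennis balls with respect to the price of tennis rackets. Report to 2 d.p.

ΔQ_x = 1033 − 657 = 376; ΔP_y = 11.1 − 12.2 = -1.1.
Midpoints: P̄_y = 11.65, Q̄_x = 845.0.
ε_xy = (ΔQ_x/ΔP_y)(P̄_y/Q̄_x) = (376/-1.1)(11.65/845.0).
ε_xy < 0, so the goods are complements.

-4.71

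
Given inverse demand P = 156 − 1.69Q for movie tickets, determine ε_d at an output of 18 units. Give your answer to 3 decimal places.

At Q = 18, P = 156 − 1.69(18) = 125.58.
dP/dQ = −1.69, so dQ/dP = 1/(−1.69) = -0.592.
ε = (dQ/dP)(P/Q) = (-0.592)(125.58/18).

-4.128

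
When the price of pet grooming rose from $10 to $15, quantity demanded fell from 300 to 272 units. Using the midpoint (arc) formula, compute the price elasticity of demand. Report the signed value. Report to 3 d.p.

-0.245

ΔQ = 272 − 300 = -28; ΔP = 15 − 10 = 5.
Midpoints: P̄ = 12.50, Q̄ = 286.0.
ε = (ΔQ/ΔP)(P̄/Q̄) = (-28/5)(12.50/286.0).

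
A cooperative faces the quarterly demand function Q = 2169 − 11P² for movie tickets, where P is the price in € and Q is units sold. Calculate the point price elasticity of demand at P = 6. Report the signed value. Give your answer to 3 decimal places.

At P = 6, Q = 1773.
dQ/dP = −22P = -132.
ε = (dQ/dP)(P/Q) = (-132)(6/1773).
|ε| < 1, so demand is inelastic at this price.

-0.447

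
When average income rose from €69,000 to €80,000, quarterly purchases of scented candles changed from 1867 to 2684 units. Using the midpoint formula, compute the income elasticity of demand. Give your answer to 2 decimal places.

2.43

ΔQ = 817, ΔI = 11000. Midpoints: Ī = 74,500, Q̄ = 2275.5.
ε_I = (ΔQ/ΔI)(Ī/Q̄) = (817/11000)(74500/2275.5).
ε_I > 0, so the good is normal.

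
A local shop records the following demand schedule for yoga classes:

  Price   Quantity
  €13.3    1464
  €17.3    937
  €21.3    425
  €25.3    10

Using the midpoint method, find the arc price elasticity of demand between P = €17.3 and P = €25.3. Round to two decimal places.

At P = 17.3, Q = 937; at P = 25.3, Q = 10.
ΔQ = -927, ΔP = 8.0. Midpoints: P̄ = 21.30, Q̄ = 473.5.
ε = (ΔQ/ΔP)(P̄/Q̄) = (-927/8.0)(21.30/473.5).

-5.21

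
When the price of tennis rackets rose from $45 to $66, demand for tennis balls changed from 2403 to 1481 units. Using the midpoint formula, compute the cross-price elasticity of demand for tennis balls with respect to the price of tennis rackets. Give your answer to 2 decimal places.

ΔQ_x = 1481 − 2403 = -922; ΔP_y = 66 − 45 = 21.
Midpoints: P̄_y = 55.50, Q̄_x = 1942.0.
ε_xy = (ΔQ_x/ΔP_y)(P̄_y/Q̄_x) = (-922/21)(55.50/1942.0).

-1.25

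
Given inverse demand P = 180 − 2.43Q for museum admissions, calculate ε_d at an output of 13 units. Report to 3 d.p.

-4.698

At Q = 13, P = 180 − 2.43(13) = 148.41.
dP/dQ = −2.43, so dQ/dP = 1/(−2.43) = -0.412.
ε = (dQ/dP)(P/Q) = (-0.412)(148.41/13).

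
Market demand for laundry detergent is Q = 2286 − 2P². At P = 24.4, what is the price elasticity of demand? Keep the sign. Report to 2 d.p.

-2.17

At P = 24.4, Q = 1095.280.
dQ/dP = −4P = -97.600.
ε = (dQ/dP)(P/Q) = (-97.600)(24.4/1095.280).
|ε| > 1, so demand is elastic at this price.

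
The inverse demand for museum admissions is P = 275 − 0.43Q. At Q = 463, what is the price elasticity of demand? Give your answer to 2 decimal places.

-0.38

At Q = 463, P = 275 − 0.43(463) = 75.91.
dP/dQ = −0.43, so dQ/dP = 1/(−0.43) = -2.326.
ε = (dQ/dP)(P/Q) = (-2.326)(75.91/463).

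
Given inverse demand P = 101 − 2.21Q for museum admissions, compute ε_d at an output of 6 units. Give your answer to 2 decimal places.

-6.62

At Q = 6, P = 101 − 2.21(6) = 87.74.
dP/dQ = −2.21, so dQ/dP = 1/(−2.21) = -0.452.
ε = (dQ/dP)(P/Q) = (-0.452)(87.74/6).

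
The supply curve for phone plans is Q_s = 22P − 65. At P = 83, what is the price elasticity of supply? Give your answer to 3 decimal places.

At P = 83, Q_s = 1761.
dQ_s/dP = 22.
ε_s = (dQ_s/dP)(P/Q_s) = (22)(83/1761).

1.037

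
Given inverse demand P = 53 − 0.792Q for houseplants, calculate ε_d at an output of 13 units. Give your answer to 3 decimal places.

At Q = 13, P = 53 − 0.792(13) = 42.70.
dP/dQ = −0.792, so dQ/dP = 1/(−0.792) = -1.263.
ε = (dQ/dP)(P/Q) = (-1.263)(42.70/13).

-4.148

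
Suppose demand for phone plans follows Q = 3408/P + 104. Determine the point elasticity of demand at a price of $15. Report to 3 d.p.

At P = 15, Q = 331.200.
dQ/dP = −3408/P² = -15.147.
ε = (dQ/dP)(P/Q) = (-15.147)(15/331.200).
|ε| < 1, so demand is inelastic at this price.

-0.686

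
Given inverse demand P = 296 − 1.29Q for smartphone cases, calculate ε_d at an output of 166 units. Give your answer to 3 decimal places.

-0.382

At Q = 166, P = 296 − 1.29(166) = 81.86.
dP/dQ = −1.29, so dQ/dP = 1/(−1.29) = -0.775.
ε = (dQ/dP)(P/Q) = (-0.775)(81.86/166).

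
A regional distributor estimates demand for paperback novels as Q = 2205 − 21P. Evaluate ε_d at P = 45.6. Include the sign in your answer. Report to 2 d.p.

At P = 45.6, Q = 1247.400.
dQ/dP = −21.
ε = (dQ/dP)(P/Q) = (-21)(45.6/1247.400).
|ε| < 1, so demand is inelastic at this price.

-0.77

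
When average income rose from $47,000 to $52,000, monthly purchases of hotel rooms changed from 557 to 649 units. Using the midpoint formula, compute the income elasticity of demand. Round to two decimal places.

1.51

ΔQ = 92, ΔI = 5000. Midpoints: Ī = 49,500, Q̄ = 603.0.
ε_I = (ΔQ/ΔI)(Ī/Q̄) = (92/5000)(49500/603.0).
ε_I > 0, so the good is normal.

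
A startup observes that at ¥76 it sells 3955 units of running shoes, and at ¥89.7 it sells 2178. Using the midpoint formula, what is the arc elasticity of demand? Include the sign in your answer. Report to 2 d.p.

-3.50

ΔQ = 2178 − 3955 = -1777; ΔP = 89.7 − 76 = 13.7.
Midpoints: P̄ = 82.85, Q̄ = 3066.5.
ε = (ΔQ/ΔP)(P̄/Q̄) = (-1777/13.7)(82.85/3066.5).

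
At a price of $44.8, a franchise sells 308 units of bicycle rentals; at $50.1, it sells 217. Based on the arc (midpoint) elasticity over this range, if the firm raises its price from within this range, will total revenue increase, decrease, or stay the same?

Arc ε = (-91/5.3)(47.45/262.5) ≈ -3.104.
|ε| = 3.10 > 1, so demand is elastic. A price rise therefore reduces total revenue.

decrease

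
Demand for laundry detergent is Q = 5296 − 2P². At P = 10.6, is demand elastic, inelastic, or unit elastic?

inelastic

Q = 5071.280, dQ/dP = -42.400.
ε = (dQ/dP)(P/Q) ≈ -0.089.
|ε| = 0.09 < 1.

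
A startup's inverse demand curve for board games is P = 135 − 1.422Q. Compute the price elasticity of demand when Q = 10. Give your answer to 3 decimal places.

-8.494

At Q = 10, P = 135 − 1.422(10) = 120.78.
dP/dQ = −1.422, so dQ/dP = 1/(−1.422) = -0.703.
ε = (dQ/dP)(P/Q) = (-0.703)(120.78/10).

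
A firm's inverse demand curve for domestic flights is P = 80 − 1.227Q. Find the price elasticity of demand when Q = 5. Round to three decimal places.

-12.040

At Q = 5, P = 80 − 1.227(5) = 73.86.
dP/dQ = −1.227, so dQ/dP = 1/(−1.227) = -0.815.
ε = (dQ/dP)(P/Q) = (-0.815)(73.86/5).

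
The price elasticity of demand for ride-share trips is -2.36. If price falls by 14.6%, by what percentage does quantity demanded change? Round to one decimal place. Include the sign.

%ΔQ ≈ ε × %ΔP = (-2.36)(-14.6%) = 34.46%.

34.5%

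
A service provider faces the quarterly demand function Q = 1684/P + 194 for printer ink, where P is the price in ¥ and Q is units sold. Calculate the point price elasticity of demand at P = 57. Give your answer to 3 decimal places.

At P = 57, Q = 223.544.
dQ/dP = −1684/P² = -0.518.
ε = (dQ/dP)(P/Q) = (-0.518)(57/223.544).
|ε| < 1, so demand is inelastic at this price.

-0.132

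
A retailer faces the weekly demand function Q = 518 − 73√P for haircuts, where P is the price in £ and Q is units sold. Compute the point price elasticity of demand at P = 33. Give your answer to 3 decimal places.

At P = 33, Q = 98.647.
dQ/dP = −73/(2√P) = -6.354.
ε = (dQ/dP)(P/Q) = (-6.354)(33/98.647).

-2.126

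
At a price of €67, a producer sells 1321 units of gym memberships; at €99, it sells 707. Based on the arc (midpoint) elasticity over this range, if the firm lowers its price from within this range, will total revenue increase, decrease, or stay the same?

increase

Arc ε = (-614/32)(83.00/1014.0) ≈ -1.571.
|ε| = 1.57 > 1, so demand is elastic. A price cut therefore raises total revenue.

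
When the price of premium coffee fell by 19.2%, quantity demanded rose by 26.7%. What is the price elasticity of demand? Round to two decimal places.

-1.39

ε = %ΔQ / %ΔP = (26.7)/(-19.2) = -1.391.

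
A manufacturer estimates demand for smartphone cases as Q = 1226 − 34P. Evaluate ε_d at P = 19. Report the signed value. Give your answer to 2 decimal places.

At P = 19, Q = 580.
dQ/dP = −34.
ε = (dQ/dP)(P/Q) = (-34)(19/580).
|ε| > 1, so demand is elastic at this price.

-1.11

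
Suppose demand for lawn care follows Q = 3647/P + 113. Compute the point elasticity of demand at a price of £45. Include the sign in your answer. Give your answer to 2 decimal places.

At P = 45, Q = 194.044.
dQ/dP = −3647/P² = -1.801.
ε = (dQ/dP)(P/Q) = (-1.801)(45/194.044).

-0.42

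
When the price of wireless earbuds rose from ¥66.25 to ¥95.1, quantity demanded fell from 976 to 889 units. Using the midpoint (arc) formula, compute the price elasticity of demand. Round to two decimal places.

-0.26

ΔQ = 889 − 976 = -87; ΔP = 95.1 − 66.25 = 28.85.
Midpoints: P̄ = 80.67, Q̄ = 932.5.
ε = (ΔQ/ΔP)(P̄/Q̄) = (-87/28.85)(80.67/932.5).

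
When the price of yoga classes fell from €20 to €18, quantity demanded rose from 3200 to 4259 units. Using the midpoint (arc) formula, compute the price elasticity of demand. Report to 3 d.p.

-2.698

ΔQ = 4259 − 3200 = 1059; ΔP = 18 − 20 = -2.
Midpoints: P̄ = 19.00, Q̄ = 3729.5.
ε = (ΔQ/ΔP)(P̄/Q̄) = (1059/-2)(19.00/3729.5).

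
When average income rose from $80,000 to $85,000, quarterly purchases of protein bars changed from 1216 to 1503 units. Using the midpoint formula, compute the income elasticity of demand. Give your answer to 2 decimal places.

ΔQ = 287, ΔI = 5000. Midpoints: Ī = 82,500, Q̄ = 1359.5.
ε_I = (ΔQ/ΔI)(Ī/Q̄) = (287/5000)(82500/1359.5).

3.48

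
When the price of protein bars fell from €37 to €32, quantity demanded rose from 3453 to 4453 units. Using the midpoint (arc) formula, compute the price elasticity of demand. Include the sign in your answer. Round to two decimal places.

-1.75

ΔQ = 4453 − 3453 = 1000; ΔP = 32 − 37 = -5.
Midpoints: P̄ = 34.50, Q̄ = 3953.0.
ε = (ΔQ/ΔP)(P̄/Q̄) = (1000/-5)(34.50/3953.0).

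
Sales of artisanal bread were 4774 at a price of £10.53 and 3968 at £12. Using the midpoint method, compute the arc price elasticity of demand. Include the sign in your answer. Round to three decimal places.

ΔQ = 3968 − 4774 = -806; ΔP = 12 − 10.53 = 1.47.
Midpoints: P̄ = 11.27, Q̄ = 4371.0.
ε = (ΔQ/ΔP)(P̄/Q̄) = (-806/1.47)(11.27/4371.0).

-1.413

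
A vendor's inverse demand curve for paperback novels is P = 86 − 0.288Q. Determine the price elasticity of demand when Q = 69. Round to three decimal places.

-3.328

At Q = 69, P = 86 − 0.288(69) = 66.13.
dP/dQ = −0.288, so dQ/dP = 1/(−0.288) = -3.472.
ε = (dQ/dP)(P/Q) = (-3.472)(66.13/69).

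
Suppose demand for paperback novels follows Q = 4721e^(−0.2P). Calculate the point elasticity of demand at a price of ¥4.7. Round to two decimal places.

At P = 4.7, Q = 1844.154.
dQ/dP = −0.2·4721e^(−0.2P) = −0.2Q = -368.831.
ε = (dQ/dP)(P/Q) = (-368.831)(4.7/1844.154).
|ε| < 1, so demand is inelastic at this price.

-0.94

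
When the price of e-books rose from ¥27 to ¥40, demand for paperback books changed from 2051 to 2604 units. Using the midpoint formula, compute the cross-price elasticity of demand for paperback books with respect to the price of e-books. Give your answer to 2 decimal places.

0.61

ΔQ_x = 2604 − 2051 = 553; ΔP_y = 40 − 27 = 13.
Midpoints: P̄_y = 33.50, Q̄_x = 2327.5.
ε_xy = (ΔQ_x/ΔP_y)(P̄_y/Q̄_x) = (553/13)(33.50/2327.5).
ε_xy > 0, so the goods are substitutes.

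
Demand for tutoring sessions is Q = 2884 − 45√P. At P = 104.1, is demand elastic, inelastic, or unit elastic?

Q = 2424.868, dQ/dP = -2.205.
ε = (dQ/dP)(P/Q) ≈ -0.095.
|ε| = 0.09 < 1.

inelastic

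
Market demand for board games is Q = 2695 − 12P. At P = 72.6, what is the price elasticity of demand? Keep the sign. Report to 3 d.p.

At P = 72.6, Q = 1823.800.
dQ/dP = −12.
ε = (dQ/dP)(P/Q) = (-12)(72.6/1823.800).

-0.478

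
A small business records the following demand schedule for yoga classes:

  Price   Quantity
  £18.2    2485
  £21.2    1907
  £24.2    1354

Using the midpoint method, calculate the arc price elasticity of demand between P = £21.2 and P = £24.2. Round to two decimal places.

At P = 21.2, Q = 1907; at P = 24.2, Q = 1354.
ΔQ = -553, ΔP = 3.0. Midpoints: P̄ = 22.70, Q̄ = 1630.5.
ε = (ΔQ/ΔP)(P̄/Q̄) = (-553/3.0)(22.70/1630.5).

-2.57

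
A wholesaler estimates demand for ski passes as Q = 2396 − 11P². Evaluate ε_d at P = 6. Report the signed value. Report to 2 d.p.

At P = 6, Q = 2000.
dQ/dP = −22P = -132.
ε = (dQ/dP)(P/Q) = (-132)(6/2000).
|ε| < 1, so demand is inelastic at this price.

-0.40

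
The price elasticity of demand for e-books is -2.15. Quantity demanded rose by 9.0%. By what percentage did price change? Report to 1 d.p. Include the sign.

-4.2%

%ΔP ≈ %ΔQ / ε = (9.0%)/(-2.15) = -4.19%.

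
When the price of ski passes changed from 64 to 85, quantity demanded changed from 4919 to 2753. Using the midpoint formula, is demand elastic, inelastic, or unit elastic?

Arc ε ≈ -2.003.
|ε| = 2.00 > 1.

elastic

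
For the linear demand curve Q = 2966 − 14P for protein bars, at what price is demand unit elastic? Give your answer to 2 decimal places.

105.93

For linear demand Q = a − bP, ε = −bP/(a − bP). |ε| = 1 when bP = a − bP, i.e. P = a/(2b).
P = 2966/(2·14) = 2966/28 = 105.9286.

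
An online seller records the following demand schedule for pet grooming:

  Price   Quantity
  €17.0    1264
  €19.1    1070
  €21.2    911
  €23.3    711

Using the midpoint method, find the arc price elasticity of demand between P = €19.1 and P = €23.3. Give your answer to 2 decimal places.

-2.03

At P = 19.1, Q = 1070; at P = 23.3, Q = 711.
ΔQ = -359, ΔP = 4.2. Midpoints: P̄ = 21.20, Q̄ = 890.5.
ε = (ΔQ/ΔP)(P̄/Q̄) = (-359/4.2)(21.20/890.5).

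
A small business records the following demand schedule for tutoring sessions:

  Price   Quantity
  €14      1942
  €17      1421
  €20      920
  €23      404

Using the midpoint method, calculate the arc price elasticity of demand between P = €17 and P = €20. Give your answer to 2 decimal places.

At P = 17, Q = 1421; at P = 20, Q = 920.
ΔQ = -501, ΔP = 3. Midpoints: P̄ = 18.50, Q̄ = 1170.5.
ε = (ΔQ/ΔP)(P̄/Q̄) = (-501/3)(18.50/1170.5).

-2.64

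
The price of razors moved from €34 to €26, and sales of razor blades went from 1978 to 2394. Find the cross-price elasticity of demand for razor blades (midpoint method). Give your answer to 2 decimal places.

ΔQ_x = 2394 − 1978 = 416; ΔP_y = 26 − 34 = -8.
Midpoints: P̄_y = 30.00, Q̄_x = 2186.0.
ε_xy = (ΔQ_x/ΔP_y)(P̄_y/Q̄_x) = (416/-8)(30.00/2186.0).
ε_xy < 0, so the goods are complements.

-0.71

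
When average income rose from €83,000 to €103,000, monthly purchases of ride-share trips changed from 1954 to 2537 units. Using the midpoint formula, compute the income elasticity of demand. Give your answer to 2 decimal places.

1.21

ΔQ = 583, ΔI = 20000. Midpoints: Ī = 93,000, Q̄ = 2245.5.
ε_I = (ΔQ/ΔI)(Ī/Q̄) = (583/20000)(93000/2245.5).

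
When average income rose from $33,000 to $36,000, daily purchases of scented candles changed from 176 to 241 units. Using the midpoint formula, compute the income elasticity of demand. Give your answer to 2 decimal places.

ΔQ = 65, ΔI = 3000. Midpoints: Ī = 34,500, Q̄ = 208.5.
ε_I = (ΔQ/ΔI)(Ī/Q̄) = (65/3000)(34500/208.5).

3.59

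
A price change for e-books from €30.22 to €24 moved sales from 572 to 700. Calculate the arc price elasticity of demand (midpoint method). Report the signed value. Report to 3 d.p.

-0.877

ΔQ = 700 − 572 = 128; ΔP = 24 − 30.22 = -6.22.
Midpoints: P̄ = 27.11, Q̄ = 636.0.
ε = (ΔQ/ΔP)(P̄/Q̄) = (128/-6.22)(27.11/636.0).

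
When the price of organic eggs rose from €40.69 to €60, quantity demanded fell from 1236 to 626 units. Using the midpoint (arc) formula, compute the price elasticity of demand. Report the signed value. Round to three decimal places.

ΔQ = 626 − 1236 = -610; ΔP = 60 − 40.69 = 19.31.
Midpoints: P̄ = 50.34, Q̄ = 931.0.
ε = (ΔQ/ΔP)(P̄/Q̄) = (-610/19.31)(50.34/931.0).

-1.708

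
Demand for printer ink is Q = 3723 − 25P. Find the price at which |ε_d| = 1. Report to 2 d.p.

For linear demand Q = a − bP, ε = −bP/(a − bP). |ε| = 1 when bP = a − bP, i.e. P = a/(2b).
P = 3723/(2·25) = 3723/50 = 74.4600.

74.46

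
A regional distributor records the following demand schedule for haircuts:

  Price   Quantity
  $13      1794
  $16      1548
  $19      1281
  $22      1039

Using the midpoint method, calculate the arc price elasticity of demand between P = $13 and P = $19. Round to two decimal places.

At P = 13, Q = 1794; at P = 19, Q = 1281.
ΔQ = -513, ΔP = 6. Midpoints: P̄ = 16.00, Q̄ = 1537.5.
ε = (ΔQ/ΔP)(P̄/Q̄) = (-513/6)(16.00/1537.5).

-0.89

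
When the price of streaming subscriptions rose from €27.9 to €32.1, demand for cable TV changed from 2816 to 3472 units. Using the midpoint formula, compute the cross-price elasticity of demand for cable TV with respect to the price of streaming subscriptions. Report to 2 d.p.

1.49

ΔQ_x = 3472 − 2816 = 656; ΔP_y = 32.1 − 27.9 = 4.2.
Midpoints: P̄_y = 30.00, Q̄_x = 3144.0.
ε_xy = (ΔQ_x/ΔP_y)(P̄_y/Q̄_x) = (656/4.2)(30.00/3144.0).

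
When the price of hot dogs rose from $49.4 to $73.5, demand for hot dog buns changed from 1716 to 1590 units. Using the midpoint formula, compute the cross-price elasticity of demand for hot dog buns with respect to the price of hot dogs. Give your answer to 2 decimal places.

ΔQ_x = 1590 − 1716 = -126; ΔP_y = 73.5 − 49.4 = 24.1.
Midpoints: P̄_y = 61.45, Q̄_x = 1653.0.
ε_xy = (ΔQ_x/ΔP_y)(P̄_y/Q̄_x) = (-126/24.1)(61.45/1653.0).

-0.19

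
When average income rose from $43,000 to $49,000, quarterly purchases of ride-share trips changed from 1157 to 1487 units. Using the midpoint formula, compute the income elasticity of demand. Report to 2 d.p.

ΔQ = 330, ΔI = 6000. Midpoints: Ī = 46,000, Q̄ = 1322.0.
ε_I = (ΔQ/ΔI)(Ī/Q̄) = (330/6000)(46000/1322.0).
ε_I > 0, so the good is normal.

1.91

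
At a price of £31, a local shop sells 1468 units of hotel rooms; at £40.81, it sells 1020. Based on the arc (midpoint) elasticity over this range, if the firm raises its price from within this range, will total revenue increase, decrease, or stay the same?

Arc ε = (-448/9.81)(35.91/1244.0) ≈ -1.318.
|ε| = 1.32 > 1, so demand is elastic. A price rise therefore reduces total revenue.

decrease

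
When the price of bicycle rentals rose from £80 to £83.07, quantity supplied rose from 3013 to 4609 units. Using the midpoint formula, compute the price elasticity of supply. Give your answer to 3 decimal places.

ΔQ = 4609 − 3013 = 1596; ΔP = 83.07 − 80 = 3.07.
Midpoints: P̄ = 81.53, Q̄ = 3811.0.
ε_s = (ΔQ/ΔP)(P̄/Q̄) = (1596/3.07)(81.53/3811.0).

11.122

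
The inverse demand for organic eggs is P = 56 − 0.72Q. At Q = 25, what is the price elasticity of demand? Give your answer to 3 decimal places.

At Q = 25, P = 56 − 0.72(25) = 38.00.
dP/dQ = −0.72, so dQ/dP = 1/(−0.72) = -1.389.
ε = (dQ/dP)(P/Q) = (-1.389)(38.00/25).

-2.111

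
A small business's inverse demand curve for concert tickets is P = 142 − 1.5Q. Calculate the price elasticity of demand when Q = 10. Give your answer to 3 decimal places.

-8.467

At Q = 10, P = 142 − 1.5(10) = 127.00.
dP/dQ = −1.5, so dQ/dP = 1/(−1.5) = -0.667.
ε = (dQ/dP)(P/Q) = (-0.667)(127.00/10).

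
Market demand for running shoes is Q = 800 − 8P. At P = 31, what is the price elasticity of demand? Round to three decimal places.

-0.449

At P = 31, Q = 552.
dQ/dP = −8.
ε = (dQ/dP)(P/Q) = (-8)(31/552).
|ε| < 1, so demand is inelastic at this price.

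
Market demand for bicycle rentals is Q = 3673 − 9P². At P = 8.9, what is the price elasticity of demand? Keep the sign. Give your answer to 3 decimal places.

At P = 8.9, Q = 2960.110.
dQ/dP = −18P = -160.200.
ε = (dQ/dP)(P/Q) = (-160.200)(8.9/2960.110).
|ε| < 1, so demand is inelastic at this price.

-0.482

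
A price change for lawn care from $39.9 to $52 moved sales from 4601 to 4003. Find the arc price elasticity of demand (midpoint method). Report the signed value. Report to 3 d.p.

ΔQ = 4003 − 4601 = -598; ΔP = 52 − 39.9 = 12.1.
Midpoints: P̄ = 45.95, Q̄ = 4302.0.
ε = (ΔQ/ΔP)(P̄/Q̄) = (-598/12.1)(45.95/4302.0).

-0.528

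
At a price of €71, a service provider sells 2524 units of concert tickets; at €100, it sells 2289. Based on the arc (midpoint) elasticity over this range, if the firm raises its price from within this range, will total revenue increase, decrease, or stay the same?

increase

Arc ε = (-235/29)(85.50/2406.5) ≈ -0.288.
|ε| = 0.29 < 1, so demand is inelastic. A price rise therefore raises total revenue.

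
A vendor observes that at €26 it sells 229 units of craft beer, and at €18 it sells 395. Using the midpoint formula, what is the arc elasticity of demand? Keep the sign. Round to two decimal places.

ΔQ = 395 − 229 = 166; ΔP = 18 − 26 = -8.
Midpoints: P̄ = 22.00, Q̄ = 312.0.
ε = (ΔQ/ΔP)(P̄/Q̄) = (166/-8)(22.00/312.0).

-1.46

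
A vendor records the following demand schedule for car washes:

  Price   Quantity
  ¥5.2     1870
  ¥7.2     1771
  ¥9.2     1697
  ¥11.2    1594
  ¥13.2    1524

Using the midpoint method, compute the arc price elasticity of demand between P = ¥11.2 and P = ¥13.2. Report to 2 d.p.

-0.27

At P = 11.2, Q = 1594; at P = 13.2, Q = 1524.
ΔQ = -70, ΔP = 2.0. Midpoints: P̄ = 12.20, Q̄ = 1559.0.
ε = (ΔQ/ΔP)(P̄/Q̄) = (-70/2.0)(12.20/1559.0).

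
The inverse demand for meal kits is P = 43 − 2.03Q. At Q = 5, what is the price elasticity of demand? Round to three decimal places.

At Q = 5, P = 43 − 2.03(5) = 32.85.
dP/dQ = −2.03, so dQ/dP = 1/(−2.03) = -0.493.
ε = (dQ/dP)(P/Q) = (-0.493)(32.85/5).

-3.236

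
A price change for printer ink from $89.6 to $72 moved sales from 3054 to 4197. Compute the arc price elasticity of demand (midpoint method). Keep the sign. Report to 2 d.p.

ΔQ = 4197 − 3054 = 1143; ΔP = 72 − 89.6 = -17.6.
Midpoints: P̄ = 80.80, Q̄ = 3625.5.
ε = (ΔQ/ΔP)(P̄/Q̄) = (1143/-17.6)(80.80/3625.5).

-1.45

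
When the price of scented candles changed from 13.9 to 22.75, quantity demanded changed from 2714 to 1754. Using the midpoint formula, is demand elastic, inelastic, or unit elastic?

Arc ε ≈ -0.890.
|ε| = 0.89 < 1.

inelastic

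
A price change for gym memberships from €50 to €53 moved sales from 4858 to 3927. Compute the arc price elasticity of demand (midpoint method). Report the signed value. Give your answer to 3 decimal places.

ΔQ = 3927 − 4858 = -931; ΔP = 53 − 50 = 3.
Midpoints: P̄ = 51.50, Q̄ = 4392.5.
ε = (ΔQ/ΔP)(P̄/Q̄) = (-931/3)(51.50/4392.5).

-3.639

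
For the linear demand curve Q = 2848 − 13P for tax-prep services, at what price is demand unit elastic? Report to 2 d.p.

For linear demand Q = a − bP, ε = −bP/(a − bP). |ε| = 1 when bP = a − bP, i.e. P = a/(2b).
P = 2848/(2·13) = 2848/26 = 109.5385.

109.54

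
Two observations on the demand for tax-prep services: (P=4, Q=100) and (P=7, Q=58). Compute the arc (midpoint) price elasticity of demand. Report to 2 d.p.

-0.97

ΔQ = 58 − 100 = -42; ΔP = 7 − 4 = 3.
Midpoints: P̄ = 5.50, Q̄ = 79.0.
ε = (ΔQ/ΔP)(P̄/Q̄) = (-42/3)(5.50/79.0).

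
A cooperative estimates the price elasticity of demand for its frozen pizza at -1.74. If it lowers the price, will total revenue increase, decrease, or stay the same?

|ε| = 1.74 > 1, so demand is elastic. A price cut therefore raises total revenue.

increase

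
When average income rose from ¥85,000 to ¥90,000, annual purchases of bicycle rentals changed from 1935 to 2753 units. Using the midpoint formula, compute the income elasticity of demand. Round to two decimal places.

ΔQ = 818, ΔI = 5000. Midpoints: Ī = 87,500, Q̄ = 2344.0.
ε_I = (ΔQ/ΔI)(Ī/Q̄) = (818/5000)(87500/2344.0).
ε_I > 0, so the good is normal.

6.11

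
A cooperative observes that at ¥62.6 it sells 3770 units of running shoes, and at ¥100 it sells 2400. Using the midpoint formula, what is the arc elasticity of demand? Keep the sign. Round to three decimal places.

ΔQ = 2400 − 3770 = -1370; ΔP = 100 − 62.6 = 37.4.
Midpoints: P̄ = 81.30, Q̄ = 3085.0.
ε = (ΔQ/ΔP)(P̄/Q̄) = (-1370/37.4)(81.30/3085.0).

-0.965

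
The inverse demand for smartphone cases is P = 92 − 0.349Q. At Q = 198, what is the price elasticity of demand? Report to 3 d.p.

-0.331

At Q = 198, P = 92 − 0.349(198) = 22.90.
dP/dQ = −0.349, so dQ/dP = 1/(−0.349) = -2.865.
ε = (dQ/dP)(P/Q) = (-2.865)(22.90/198).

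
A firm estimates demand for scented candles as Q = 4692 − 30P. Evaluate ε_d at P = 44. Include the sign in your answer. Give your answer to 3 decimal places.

-0.391

At P = 44, Q = 3372.
dQ/dP = −30.
ε = (dQ/dP)(P/Q) = (-30)(44/3372).
|ε| < 1, so demand is inelastic at this price.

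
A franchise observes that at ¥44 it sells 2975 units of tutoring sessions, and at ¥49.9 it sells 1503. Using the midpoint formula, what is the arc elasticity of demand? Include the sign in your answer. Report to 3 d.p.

-5.232

ΔQ = 1503 − 2975 = -1472; ΔP = 49.9 − 44 = 5.9.
Midpoints: P̄ = 46.95, Q̄ = 2239.0.
ε = (ΔQ/ΔP)(P̄/Q̄) = (-1472/5.9)(46.95/2239.0).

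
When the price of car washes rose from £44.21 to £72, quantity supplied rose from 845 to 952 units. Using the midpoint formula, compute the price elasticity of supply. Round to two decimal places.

0.25

ΔQ = 952 − 845 = 107; ΔP = 72 − 44.21 = 27.79.
Midpoints: P̄ = 58.11, Q̄ = 898.5.
ε_s = (ΔQ/ΔP)(P̄/Q̄) = (107/27.79)(58.11/898.5).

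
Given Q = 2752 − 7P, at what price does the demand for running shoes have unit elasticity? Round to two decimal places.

For linear demand Q = a − bP, ε = −bP/(a − bP). |ε| = 1 when bP = a − bP, i.e. P = a/(2b).
P = 2752/(2·7) = 2752/14 = 196.5714.

196.57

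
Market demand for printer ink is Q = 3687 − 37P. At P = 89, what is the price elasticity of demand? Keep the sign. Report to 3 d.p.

At P = 89, Q = 394.
dQ/dP = −37.
ε = (dQ/dP)(P/Q) = (-37)(89/394).

-8.358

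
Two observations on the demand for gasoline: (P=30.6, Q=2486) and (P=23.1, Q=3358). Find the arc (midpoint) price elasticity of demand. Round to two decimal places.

ΔQ = 3358 − 2486 = 872; ΔP = 23.1 − 30.6 = -7.5.
Midpoints: P̄ = 26.85, Q̄ = 2922.0.
ε = (ΔQ/ΔP)(P̄/Q̄) = (872/-7.5)(26.85/2922.0).

-1.07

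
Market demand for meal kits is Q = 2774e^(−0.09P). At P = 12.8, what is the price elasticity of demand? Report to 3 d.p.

At P = 12.8, Q = 876.595.
dQ/dP = −0.09·2774e^(−0.09P) = −0.09Q = -78.894.
ε = (dQ/dP)(P/Q) = (-78.894)(12.8/876.595).
|ε| > 1, so demand is elastic at this price.

-1.152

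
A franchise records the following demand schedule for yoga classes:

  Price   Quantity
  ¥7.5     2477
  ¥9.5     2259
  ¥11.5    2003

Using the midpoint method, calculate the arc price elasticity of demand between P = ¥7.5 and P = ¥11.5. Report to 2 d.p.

-0.50

At P = 7.5, Q = 2477; at P = 11.5, Q = 2003.
ΔQ = -474, ΔP = 4.0. Midpoints: P̄ = 9.50, Q̄ = 2240.0.
ε = (ΔQ/ΔP)(P̄/Q̄) = (-474/4.0)(9.50/2240.0).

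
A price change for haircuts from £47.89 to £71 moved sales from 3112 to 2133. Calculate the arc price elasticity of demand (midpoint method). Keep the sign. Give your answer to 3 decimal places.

-0.960

ΔQ = 2133 − 3112 = -979; ΔP = 71 − 47.89 = 23.11.
Midpoints: P̄ = 59.45, Q̄ = 2622.5.
ε = (ΔQ/ΔP)(P̄/Q̄) = (-979/23.11)(59.45/2622.5).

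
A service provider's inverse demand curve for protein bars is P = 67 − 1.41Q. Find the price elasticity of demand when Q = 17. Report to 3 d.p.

-1.795

At Q = 17, P = 67 − 1.41(17) = 43.03.
dP/dQ = −1.41, so dQ/dP = 1/(−1.41) = -0.709.
ε = (dQ/dP)(P/Q) = (-0.709)(43.03/17).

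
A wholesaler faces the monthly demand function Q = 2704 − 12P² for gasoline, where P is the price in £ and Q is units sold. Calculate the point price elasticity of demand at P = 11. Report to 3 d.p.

-2.319

At P = 11, Q = 1252.
dQ/dP = −24P = -264.
ε = (dQ/dP)(P/Q) = (-264)(11/1252).
|ε| > 1, so demand is elastic at this price.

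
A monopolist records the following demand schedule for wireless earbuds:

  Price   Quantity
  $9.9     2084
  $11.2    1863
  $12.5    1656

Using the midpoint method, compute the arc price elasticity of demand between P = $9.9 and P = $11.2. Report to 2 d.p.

-0.91

At P = 9.9, Q = 2084; at P = 11.2, Q = 1863.
ΔQ = -221, ΔP = 1.3. Midpoints: P̄ = 10.55, Q̄ = 1973.5.
ε = (ΔQ/ΔP)(P̄/Q̄) = (-221/1.3)(10.55/1973.5).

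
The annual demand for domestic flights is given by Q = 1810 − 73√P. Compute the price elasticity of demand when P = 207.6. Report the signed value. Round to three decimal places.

At P = 207.6, Q = 758.192.
dQ/dP = −73/(2√P) = -2.533.
ε = (dQ/dP)(P/Q) = (-2.533)(207.6/758.192).
|ε| < 1, so demand is inelastic at this price.

-0.694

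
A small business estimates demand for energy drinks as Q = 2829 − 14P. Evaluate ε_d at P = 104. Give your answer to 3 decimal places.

-1.060

At P = 104, Q = 1373.
dQ/dP = −14.
ε = (dQ/dP)(P/Q) = (-14)(104/1373).
|ε| > 1, so demand is elastic at this price.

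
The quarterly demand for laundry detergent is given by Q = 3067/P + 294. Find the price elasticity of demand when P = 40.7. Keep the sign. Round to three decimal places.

At P = 40.7, Q = 369.356.
dQ/dP = −3067/P² = -1.852.
ε = (dQ/dP)(P/Q) = (-1.852)(40.7/369.356).

-0.204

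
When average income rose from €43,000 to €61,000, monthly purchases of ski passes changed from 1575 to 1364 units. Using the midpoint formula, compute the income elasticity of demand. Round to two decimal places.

-0.41

ΔQ = -211, ΔI = 18000. Midpoints: Ī = 52,000, Q̄ = 1469.5.
ε_I = (ΔQ/ΔI)(Ī/Q̄) = (-211/18000)(52000/1469.5).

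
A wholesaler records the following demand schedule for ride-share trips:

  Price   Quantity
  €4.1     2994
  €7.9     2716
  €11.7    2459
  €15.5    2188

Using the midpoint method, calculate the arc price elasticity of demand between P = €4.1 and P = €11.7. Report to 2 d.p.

-0.20

At P = 4.1, Q = 2994; at P = 11.7, Q = 2459.
ΔQ = -535, ΔP = 7.6. Midpoints: P̄ = 7.90, Q̄ = 2726.5.
ε = (ΔQ/ΔP)(P̄/Q̄) = (-535/7.6)(7.90/2726.5).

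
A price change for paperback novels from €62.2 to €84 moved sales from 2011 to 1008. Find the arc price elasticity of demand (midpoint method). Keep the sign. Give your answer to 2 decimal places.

-2.23

ΔQ = 1008 − 2011 = -1003; ΔP = 84 − 62.2 = 21.8.
Midpoints: P̄ = 73.10, Q̄ = 1509.5.
ε = (ΔQ/ΔP)(P̄/Q̄) = (-1003/21.8)(73.10/1509.5).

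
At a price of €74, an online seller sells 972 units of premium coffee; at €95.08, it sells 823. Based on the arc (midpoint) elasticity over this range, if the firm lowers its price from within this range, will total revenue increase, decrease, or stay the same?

decrease

Arc ε = (-149/21.08)(84.54/897.5) ≈ -0.666.
|ε| = 0.67 < 1, so demand is inelastic. A price cut therefore reduces total revenue.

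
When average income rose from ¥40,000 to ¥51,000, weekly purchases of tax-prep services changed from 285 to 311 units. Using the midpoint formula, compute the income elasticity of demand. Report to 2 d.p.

ΔQ = 26, ΔI = 11000. Midpoints: Ī = 45,500, Q̄ = 298.0.
ε_I = (ΔQ/ΔI)(Ī/Q̄) = (26/11000)(45500/298.0).
ε_I > 0, so the good is normal.

0.36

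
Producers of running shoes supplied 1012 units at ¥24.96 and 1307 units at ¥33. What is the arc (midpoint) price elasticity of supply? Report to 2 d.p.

0.92

ΔQ = 1307 − 1012 = 295; ΔP = 33 − 24.96 = 8.04.
Midpoints: P̄ = 28.98, Q̄ = 1159.5.
ε_s = (ΔQ/ΔP)(P̄/Q̄) = (295/8.04)(28.98/1159.5).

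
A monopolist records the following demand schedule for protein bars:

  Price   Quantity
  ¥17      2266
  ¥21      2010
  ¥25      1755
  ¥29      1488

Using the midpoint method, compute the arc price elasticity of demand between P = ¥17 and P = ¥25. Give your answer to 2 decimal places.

At P = 17, Q = 2266; at P = 25, Q = 1755.
ΔQ = -511, ΔP = 8. Midpoints: P̄ = 21.00, Q̄ = 2010.5.
ε = (ΔQ/ΔP)(P̄/Q̄) = (-511/8)(21.00/2010.5).

-0.67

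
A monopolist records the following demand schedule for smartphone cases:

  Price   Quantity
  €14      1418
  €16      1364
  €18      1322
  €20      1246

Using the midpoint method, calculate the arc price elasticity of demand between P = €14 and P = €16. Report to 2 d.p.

At P = 14, Q = 1418; at P = 16, Q = 1364.
ΔQ = -54, ΔP = 2. Midpoints: P̄ = 15.00, Q̄ = 1391.0.
ε = (ΔQ/ΔP)(P̄/Q̄) = (-54/2)(15.00/1391.0).

-0.29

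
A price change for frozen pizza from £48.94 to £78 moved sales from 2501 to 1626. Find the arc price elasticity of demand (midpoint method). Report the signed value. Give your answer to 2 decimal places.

ΔQ = 1626 − 2501 = -875; ΔP = 78 − 48.94 = 29.06.
Midpoints: P̄ = 63.47, Q̄ = 2063.5.
ε = (ΔQ/ΔP)(P̄/Q̄) = (-875/29.06)(63.47/2063.5).

-0.93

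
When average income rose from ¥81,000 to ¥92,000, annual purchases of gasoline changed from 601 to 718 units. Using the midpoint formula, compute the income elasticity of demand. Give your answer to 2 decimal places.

1.40

ΔQ = 117, ΔI = 11000. Midpoints: Ī = 86,500, Q̄ = 659.5.
ε_I = (ΔQ/ΔI)(Ī/Q̄) = (117/11000)(86500/659.5).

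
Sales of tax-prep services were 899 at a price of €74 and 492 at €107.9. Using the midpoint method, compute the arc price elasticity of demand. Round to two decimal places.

ΔQ = 492 − 899 = -407; ΔP = 107.9 − 74 = 33.9.
Midpoints: P̄ = 90.95, Q̄ = 695.5.
ε = (ΔQ/ΔP)(P̄/Q̄) = (-407/33.9)(90.95/695.5).

-1.57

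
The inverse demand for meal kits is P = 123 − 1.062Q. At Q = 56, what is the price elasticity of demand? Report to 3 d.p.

At Q = 56, P = 123 − 1.062(56) = 63.53.
dP/dQ = −1.062, so dQ/dP = 1/(−1.062) = -0.942.
ε = (dQ/dP)(P/Q) = (-0.942)(63.53/56).

-1.068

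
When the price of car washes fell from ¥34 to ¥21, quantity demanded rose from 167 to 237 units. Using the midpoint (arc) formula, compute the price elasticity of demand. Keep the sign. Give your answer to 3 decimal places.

-0.733

ΔQ = 237 − 167 = 70; ΔP = 21 − 34 = -13.
Midpoints: P̄ = 27.50, Q̄ = 202.0.
ε = (ΔQ/ΔP)(P̄/Q̄) = (70/-13)(27.50/202.0).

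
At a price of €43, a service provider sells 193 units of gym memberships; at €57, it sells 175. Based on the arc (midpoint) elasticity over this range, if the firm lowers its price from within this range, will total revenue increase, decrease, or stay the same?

Arc ε = (-18/14)(50.00/184.0) ≈ -0.349.
|ε| = 0.35 < 1, so demand is inelastic. A price cut therefore reduces total revenue.

decrease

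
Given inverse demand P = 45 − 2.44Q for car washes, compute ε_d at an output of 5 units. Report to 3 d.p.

At Q = 5, P = 45 − 2.44(5) = 32.80.
dP/dQ = −2.44, so dQ/dP = 1/(−2.44) = -0.410.
ε = (dQ/dP)(P/Q) = (-0.410)(32.80/5).

-2.689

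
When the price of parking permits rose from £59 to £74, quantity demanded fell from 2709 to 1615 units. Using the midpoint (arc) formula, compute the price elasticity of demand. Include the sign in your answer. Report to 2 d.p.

ΔQ = 1615 − 2709 = -1094; ΔP = 74 − 59 = 15.
Midpoints: P̄ = 66.50, Q̄ = 2162.0.
ε = (ΔQ/ΔP)(P̄/Q̄) = (-1094/15)(66.50/2162.0).

-2.24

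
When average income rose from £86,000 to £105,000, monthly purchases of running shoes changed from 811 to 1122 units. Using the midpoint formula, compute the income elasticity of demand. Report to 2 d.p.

1.62

ΔQ = 311, ΔI = 19000. Midpoints: Ī = 95,500, Q̄ = 966.5.
ε_I = (ΔQ/ΔI)(Ī/Q̄) = (311/19000)(95500/966.5).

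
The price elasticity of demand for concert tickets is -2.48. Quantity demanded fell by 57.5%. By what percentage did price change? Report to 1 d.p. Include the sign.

%ΔP ≈ %ΔQ / ε = (-57.5%)/(-2.48) = 23.19%.

23.2%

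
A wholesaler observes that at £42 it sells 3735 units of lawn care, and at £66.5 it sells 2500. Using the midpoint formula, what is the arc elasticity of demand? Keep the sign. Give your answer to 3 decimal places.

ΔQ = 2500 − 3735 = -1235; ΔP = 66.5 − 42 = 24.5.
Midpoints: P̄ = 54.25, Q̄ = 3117.5.
ε = (ΔQ/ΔP)(P̄/Q̄) = (-1235/24.5)(54.25/3117.5).

-0.877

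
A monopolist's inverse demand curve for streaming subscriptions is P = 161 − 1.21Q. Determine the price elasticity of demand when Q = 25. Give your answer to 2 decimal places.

At Q = 25, P = 161 − 1.21(25) = 130.75.
dP/dQ = −1.21, so dQ/dP = 1/(−1.21) = -0.826.
ε = (dQ/dP)(P/Q) = (-0.826)(130.75/25).

-4.32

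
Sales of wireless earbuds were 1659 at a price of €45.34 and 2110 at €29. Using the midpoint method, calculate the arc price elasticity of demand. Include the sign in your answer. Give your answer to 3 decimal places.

-0.544

ΔQ = 2110 − 1659 = 451; ΔP = 29 − 45.34 = -16.34.
Midpoints: P̄ = 37.17, Q̄ = 1884.5.
ε = (ΔQ/ΔP)(P̄/Q̄) = (451/-16.34)(37.17/1884.5).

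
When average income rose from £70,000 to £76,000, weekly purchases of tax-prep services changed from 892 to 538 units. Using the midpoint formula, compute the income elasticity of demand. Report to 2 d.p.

ΔQ = -354, ΔI = 6000. Midpoints: Ī = 73,000, Q̄ = 715.0.
ε_I = (ΔQ/ΔI)(Ī/Q̄) = (-354/6000)(73000/715.0).
ε_I < 0, so the good is inferior.

-6.02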